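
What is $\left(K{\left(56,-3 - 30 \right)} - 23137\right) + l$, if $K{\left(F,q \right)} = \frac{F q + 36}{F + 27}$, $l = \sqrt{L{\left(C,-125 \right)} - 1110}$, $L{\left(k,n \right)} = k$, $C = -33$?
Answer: $- \frac{1922183}{83} + 3 i \sqrt{127} \approx -23159.0 + 33.808 i$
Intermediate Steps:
$l = 3 i \sqrt{127}$ ($l = \sqrt{-33 - 1110} = \sqrt{-1143} = 3 i \sqrt{127} \approx 33.808 i$)
$K{\left(F,q \right)} = \frac{36 + F q}{27 + F}$
$\left(K{\left(56,-3 - 30 \right)} - 23137\right) + l = \left(\frac{36 + 56 \left(-3 - 30\right)}{27 + 56} - 23137\right) + 3 i \sqrt{127} = \left(\frac{36 + 56 \left(-3 - 30\right)}{83} - 23137\right) + 3 i \sqrt{127} = \left(\frac{36 + 56 \left(-33\right)}{83} - 23137\right) + 3 i \sqrt{127} = \left(\frac{36 - 1848}{83} - 23137\right) + 3 i \sqrt{127} = \left(\frac{1}{83} \left(-1812\right) - 23137\right) + 3 i \sqrt{127} = \left(- \frac{1812}{83} - 23137\right) + 3 i \sqrt{127} = - \frac{1922183}{83} + 3 i \sqrt{127}$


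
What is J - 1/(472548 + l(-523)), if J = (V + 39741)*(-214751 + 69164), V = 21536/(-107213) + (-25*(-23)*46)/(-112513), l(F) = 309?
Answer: -33001721843589975758236418/5704006026790533 ≈ -5.7857e+9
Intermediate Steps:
V = -5258863818/12062856269 (V = 21536*(-1/107213) + (575*46)*(-1/112513) = -21536/107213 + 26450*(-1/112513) = -21536/107213 - 26450/112513 = -5258863818/12062856269 ≈ -0.43596)
J = -69792182083780008957/12062856269 (J = (-5258863818/12062856269 + 39741)*(-214751 + 69164) = (479384712122511/12062856269)*(-145587) = -69792182083780008957/12062856269 ≈ -5.7857e+9)
J - 1/(472548 + l(-523)) = -69792182083780008957/12062856269 - 1/(472548 + 309) = -69792182083780008957/12062856269 - 1/472857 = -33001721843589975758236418/5704006026790533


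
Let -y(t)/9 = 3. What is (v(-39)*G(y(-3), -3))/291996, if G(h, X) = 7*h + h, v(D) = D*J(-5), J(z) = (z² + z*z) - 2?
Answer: 11232/8111 ≈ 1.3848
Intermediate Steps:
J(z) = -2 + 2*z² (J(z) = (z² + z²) - 2 = 2*z² - 2 = -2 + 2*z²)
y(t) = -27 (y(t) = -9*3 = -27)
v(D) = 48*D (v(D) = D*(-2 + 2*(-5)²) = D*(-2 + 2*25) = D*(-2 + 50) = D*48 = 48*D)
G(h, X) = 8*h
(v(-39)*G(y(-3), -3))/291996 = ((48*(-39))*(8*(-27)))/291996 = -1872*(-216)*(1/291996) = 404352*(1/291996) = 11232/8111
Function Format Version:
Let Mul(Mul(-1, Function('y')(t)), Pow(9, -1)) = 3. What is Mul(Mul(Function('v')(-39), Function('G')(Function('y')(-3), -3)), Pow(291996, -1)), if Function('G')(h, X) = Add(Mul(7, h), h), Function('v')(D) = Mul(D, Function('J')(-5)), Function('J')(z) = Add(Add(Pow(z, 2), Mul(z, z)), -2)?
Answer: Rational(11232, 8111) ≈ 1.3848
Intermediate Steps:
Function('J')(z) = Add(-2, Mul(2, Pow(z, 2))) (Function('J')(z) = Add(Add(Pow(z, 2), Pow(z, 2)), -2) = Add(Mul(2, Pow(z, 2)), -2) = Add(-2, Mul(2, Pow(z, 2))))
Function('y')(t) = -27 (Function('y')(t) = Mul(-9, 3) = -27)
Function('v')(D) = Mul(48, D) (Function('v')(D) = Mul(D, Add(-2, Mul(2, Pow(-5, 2)))) = Mul(D, Add(-2, Mul(2, 25))) = Mul(D, Add(-2, 50)) = Mul(D, 48) = Mul(48, D))
Function('G')(h, X) = Mul(8, h)
Mul(Mul(Function('v')(-39), Function('G')(Function('y')(-3), -3)), Pow(291996, -1)) = Mul(Mul(Mul(48, -39), Mul(8, -27)), Pow(291996, -1)) = Mul(Mul(-1872, -216), Rational(1, 291996)) = Mul(404352, Rational(1, 291996)) = Rational(11232, 8111)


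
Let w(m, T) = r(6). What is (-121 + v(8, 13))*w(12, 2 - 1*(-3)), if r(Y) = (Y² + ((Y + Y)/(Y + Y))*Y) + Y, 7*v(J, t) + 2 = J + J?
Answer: -5712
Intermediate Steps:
v(J, t) = -2/7 + 2*J/7 (v(J, t) = -2/7 + (J + J)/7 = -2/7 + (2*J)/7 = -2/7 + 2*J/7)
r(Y) = Y² + 2*Y (r(Y) = (Y² + ((2*Y)/((2*Y)))*Y) + Y = (Y² + ((2*Y)*(1/(2*Y)))*Y) + Y = (Y² + 1*Y) + Y = (Y² + Y) + Y = (Y + Y²) + Y = Y² + 2*Y)
w(m, T) = 48 (w(m, T) = 6*(2 + 6) = 6*8 = 48)
(-121 + v(8, 13))*w(12, 2 - 1*(-3)) = (-121 + (-2/7 + (2/7)*8))*48 = (-121 + (-2/7 + 16/7))*48 = (-121 + 2)*48 = -119*48 = -5712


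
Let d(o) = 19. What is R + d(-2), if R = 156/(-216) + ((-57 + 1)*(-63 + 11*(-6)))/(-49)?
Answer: -16273/126 ≈ -129.15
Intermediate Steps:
R = -18667/126 (R = 156*(-1/216) - 56*(-63 - 66)*(-1/49) = -13/18 - 56*(-129)*(-1/49) = -13/18 + 7224*(-1/49) = -13/18 - 1032/7 = -18667/126 ≈ -148.15)
R + d(-2) = -18667/126 + 19 = -16273/126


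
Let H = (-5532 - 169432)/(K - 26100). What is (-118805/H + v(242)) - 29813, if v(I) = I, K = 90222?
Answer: 1222076883/87482 ≈ 13969.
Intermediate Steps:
H = -87482/32061 (H = (-5532 - 169432)/(90222 - 26100) = -174964/64122 = -174964*1/64122 = -87482/32061 ≈ -2.7286)
(-118805/H + v(242)) - 29813 = (-118805/(-87482/32061) + 242) - 29813 = (-118805*(-32061/87482) + 242) - 29813 = (3809007105/87482 + 242) - 29813 = 3830177749/87482 - 29813 = 1222076883/87482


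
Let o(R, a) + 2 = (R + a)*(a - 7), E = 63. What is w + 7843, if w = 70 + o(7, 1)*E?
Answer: 4763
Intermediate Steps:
o(R, a) = -2 + (-7 + a)*(R + a) (o(R, a) = -2 + (R + a)*(a - 7) = -2 + (R + a)*(-7 + a) = -2 + (-7 + a)*(R + a))
w = -3080 (w = 70 + (-2 + 1**2 - 7*7 - 7*1 + 7*1)*63 = 70 + (-2 + 1 - 49 - 7 + 7)*63 = 70 - 50*63 = 70 - 3150 = -3080)
w + 7843 = -3080 + 7843 = 4763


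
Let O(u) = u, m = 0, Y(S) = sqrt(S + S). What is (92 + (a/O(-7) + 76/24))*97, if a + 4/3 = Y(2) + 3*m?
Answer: 129107/14 ≈ 9221.9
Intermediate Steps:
Y(S) = sqrt(2)*sqrt(S) (Y(S) = sqrt(2*S) = sqrt(2)*sqrt(S))
a = 2/3 (a = -4/3 + (sqrt(2)*sqrt(2) + 3*0) = -4/3 + (2 + 0) = -4/3 + 2 = 2/3 ≈ 0.66667)
(92 + (a/O(-7) + 76/24))*97 = (92 + ((2/3)/(-7) + 76/24))*97 = (92 + ((2/3)*(-1/7) + 76*(1/24)))*97 = (92 + (-2/21 + 19/6))*97 = (92 + 43/14)*97 = (1331/14)*97 = 129107/14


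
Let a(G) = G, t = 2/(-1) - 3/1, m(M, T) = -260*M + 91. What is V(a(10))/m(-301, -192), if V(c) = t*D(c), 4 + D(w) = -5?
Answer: 15/26117 ≈ 0.00057434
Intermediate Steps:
m(M, T) = 91 - 260*M
D(w) = -9 (D(w) = -4 - 5 = -9)
t = -5 (t = 2*(-1) - 3*1 = -2 - 3 = -5)
V(c) = 45 (V(c) = -5*(-9) = 45)
V(a(10))/m(-301, -192) = 45/(91 - 260*(-301)) = 45/(91 + 78260) = 45/78351 = 45*(1/78351) = 15/26117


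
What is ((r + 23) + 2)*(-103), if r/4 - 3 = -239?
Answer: 94657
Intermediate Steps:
r = -944 (r = 12 + 4*(-239) = 12 - 956 = -944)
((r + 23) + 2)*(-103) = ((-944 + 23) + 2)*(-103) = (-921 + 2)*(-103) = -919*(-103) = 94657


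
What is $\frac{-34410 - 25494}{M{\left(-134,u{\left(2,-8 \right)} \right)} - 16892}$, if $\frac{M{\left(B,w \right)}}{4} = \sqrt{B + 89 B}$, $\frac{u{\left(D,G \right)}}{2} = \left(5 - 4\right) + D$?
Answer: $\frac{4864896}{1372753} + \frac{6912 i \sqrt{335}}{1372753} \approx 3.5439 + 0.092158 i$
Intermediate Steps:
$u{\left(D,G \right)} = 2 + 2 D$ ($u{\left(D,G \right)} = 2 \left(\left(5 - 4\right) + D\right) = 2 \left(1 + D\right) = 2 + 2 D$)
$M{\left(B,w \right)} = 12 \sqrt{10} \sqrt{B}$ ($M{\left(B,w \right)} = 4 \sqrt{B + 89 B} = 4 \sqrt{90 B} = 4 \cdot 3 \sqrt{10} \sqrt{B} = 12 \sqrt{10} \sqrt{B}$)
$\frac{-34410 - 25494}{M{\left(-134,u{\left(2,-8 \right)} \right)} - 16892} = \frac{-34410 - 25494}{12 \sqrt{10} \sqrt{-134} - 16892} = - \frac{59904}{12 \sqrt{10} i \sqrt{134} - 16892} = - \frac{59904}{24 i \sqrt{335} - 16892} = - \frac{59904}{-16892 + 24 i \sqrt{335}}$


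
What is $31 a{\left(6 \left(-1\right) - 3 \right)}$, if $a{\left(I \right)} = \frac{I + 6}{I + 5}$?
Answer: $\frac{93}{4} \approx 23.25$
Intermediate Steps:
$a{\left(I \right)} = \frac{6 + I}{5 + I}$
$31 a{\left(6 \left(-1\right) - 3 \right)} = 31 \frac{6 + \left(6 \left(-1\right) - 3\right)}{5 + \left(6 \left(-1\right) - 3\right)} = 31 \frac{6 - 9}{5 - 9} = 31 \frac{1}{-4} \left(-3\right) = 31 \left(\left(- \frac{1}{4}\right) \left(-3\right)\right) = 31 \cdot \frac{3}{4} = \frac{93}{4}$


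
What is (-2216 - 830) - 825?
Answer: -3871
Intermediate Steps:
(-2216 - 830) - 825 = -3046 - 825 = -3871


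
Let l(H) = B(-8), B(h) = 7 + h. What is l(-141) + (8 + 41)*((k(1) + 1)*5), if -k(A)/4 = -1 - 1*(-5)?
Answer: -3676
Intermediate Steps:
k(A) = -16 (k(A) = -4*(-1 - 1*(-5)) = -4*(-1 + 5) = -4*4 = -16)
l(H) = -1 (l(H) = 7 - 8 = -1)
l(-141) + (8 + 41)*((k(1) + 1)*5) = -1 + (8 + 41)*((-16 + 1)*5) = -1 + 49*(-15*5) = -1 + 49*(-75) = -1 - 3675 = -3676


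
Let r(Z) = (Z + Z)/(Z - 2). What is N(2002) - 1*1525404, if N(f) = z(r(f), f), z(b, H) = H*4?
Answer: -1517396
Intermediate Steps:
r(Z) = 2*Z/(-2 + Z) (r(Z) = (2*Z)/(-2 + Z) = 2*Z/(-2 + Z))
z(b, H) = 4*H
N(f) = 4*f
N(2002) - 1*1525404 = 4*2002 - 1*1525404 = 8008 - 1525404 = -1517396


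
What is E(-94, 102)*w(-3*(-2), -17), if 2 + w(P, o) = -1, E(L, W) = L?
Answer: 282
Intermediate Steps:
w(P, o) = -3 (w(P, o) = -2 - 1 = -3)
E(-94, 102)*w(-3*(-2), -17) = -94*(-3) = 282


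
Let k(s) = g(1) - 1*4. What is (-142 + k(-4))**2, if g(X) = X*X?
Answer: 21025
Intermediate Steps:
g(X) = X**2
k(s) = -3 (k(s) = 1**2 - 1*4 = 1 - 4 = -3)
(-142 + k(-4))**2 = (-142 - 3)**2 = (-145)**2 = 21025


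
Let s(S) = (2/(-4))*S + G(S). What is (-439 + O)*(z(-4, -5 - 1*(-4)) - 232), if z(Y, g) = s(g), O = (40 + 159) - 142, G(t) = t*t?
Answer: 88051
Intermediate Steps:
G(t) = t**2
O = 57 (O = 199 - 142 = 57)
s(S) = S**2 - S/2 (s(S) = (2/(-4))*S + S**2 = (2*(-1/4))*S + S**2 = -S/2 + S**2 = S**2 - S/2)
z(Y, g) = g*(-1/2 + g)
(-439 + O)*(z(-4, -5 - 1*(-4)) - 232) = (-439 + 57)*((-5 - 1*(-4))*(-1/2 + (-5 - 1*(-4))) - 232) = -382*((-5 + 4)*(-1/2 + (-5 + 4)) - 232) = -382*(-(-1/2 - 1) - 232) = -382*(-1*(-3/2) - 232) = -382*(3/2 - 232) = -382*(-461/2) = 88051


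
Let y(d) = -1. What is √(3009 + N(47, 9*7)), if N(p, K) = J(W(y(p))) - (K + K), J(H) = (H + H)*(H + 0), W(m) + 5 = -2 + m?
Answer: √3011 ≈ 54.873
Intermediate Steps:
W(m) = -7 + m (W(m) = -5 + (-2 + m) = -7 + m)
J(H) = 2*H² (J(H) = (2*H)*H = 2*H²)
N(p, K) = 128 - 2*K (N(p, K) = 2*(-7 - 1)² - (K + K) = 2*(-8)² - 2*K = 2*64 - 2*K = 128 - 2*K)
√(3009 + N(47, 9*7)) = √(3009 + (128 - 18*7)) = √(3009 + (128 - 2*63)) = √(3009 + (128 - 126)) = √(3009 + 2) = √3011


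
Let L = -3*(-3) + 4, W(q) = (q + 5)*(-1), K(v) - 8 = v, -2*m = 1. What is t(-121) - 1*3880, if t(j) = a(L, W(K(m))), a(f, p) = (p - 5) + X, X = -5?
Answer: -7805/2 ≈ -3902.5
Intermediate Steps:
m = -½ (m = -½*1 = -½ ≈ -0.50000)
K(v) = 8 + v
W(q) = -5 - q (W(q) = (5 + q)*(-1) = -5 - q)
L = 13 (L = 9 + 4 = 13)
a(f, p) = -10 + p (a(f, p) = (p - 5) - 5 = (-5 + p) - 5 = -10 + p)
t(j) = -45/2 (t(j) = -10 + (-5 - (8 - ½)) = -10 + (-5 - 1*15/2) = -10 + (-5 - 15/2) = -10 - 25/2 = -45/2)
t(-121) - 1*3880 = -45/2 - 1*3880 = -45/2 - 3880 = -7805/2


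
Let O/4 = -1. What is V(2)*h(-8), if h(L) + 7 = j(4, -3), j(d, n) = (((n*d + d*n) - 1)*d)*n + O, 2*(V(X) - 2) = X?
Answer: 867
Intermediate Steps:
O = -4 (O = 4*(-1) = -4)
V(X) = 2 + X/2
j(d, n) = -4 + d*n*(-1 + 2*d*n) (j(d, n) = (((n*d + d*n) - 1)*d)*n - 4 = (((d*n + d*n) - 1)*d)*n - 4 = ((2*d*n - 1)*d)*n - 4 = ((-1 + 2*d*n)*d)*n - 4 = (d*(-1 + 2*d*n))*n - 4 = d*n*(-1 + 2*d*n) - 4 = -4 + d*n*(-1 + 2*d*n))
h(L) = 289 (h(L) = -7 + (-4 - 1*4*(-3) + 2*4**2*(-3)**2) = -7 + (-4 + 12 + 2*16*9) = -7 + (-4 + 12 + 288) = -7 + 296 = 289)
V(2)*h(-8) = (2 + (1/2)*2)*289 = (2 + 1)*289 = 3*289 = 867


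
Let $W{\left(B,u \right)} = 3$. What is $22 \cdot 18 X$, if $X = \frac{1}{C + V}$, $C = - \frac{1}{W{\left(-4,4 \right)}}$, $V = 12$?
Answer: $\frac{1188}{35} \approx 33.943$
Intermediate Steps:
$C = - \frac{1}{3} \approx -0.33333$
$X = \frac{3}{35}$ ($X = \frac{1}{- \frac{1}{3} + 12} = \frac{1}{\frac{35}{3}} = \frac{3}{35} \approx 0.085714$)
$22 \cdot 18 X = 22 \cdot 18 \cdot \frac{3}{35} = 396 \cdot \frac{3}{35} = \frac{1188}{35}$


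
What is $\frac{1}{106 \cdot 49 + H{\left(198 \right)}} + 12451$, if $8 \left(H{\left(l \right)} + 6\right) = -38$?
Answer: $\frac{258146587}{20733} \approx 12451.0$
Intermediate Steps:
$H{\left(l \right)} = - \frac{43}{4}$ ($H{\left(l \right)} = -6 + \frac{1}{8} \left(-38\right) = -6 - \frac{19}{4} = - \frac{43}{4}$)
$\frac{1}{106 \cdot 49 + H{\left(198 \right)}} + 12451 = \frac{1}{106 \cdot 49 - \frac{43}{4}} + 12451 = \frac{1}{5194 - \frac{43}{4}} + 12451 = \frac{1}{\frac{20733}{4}} + 12451 = \frac{4}{20733} + 12451 = \frac{258146587}{20733}$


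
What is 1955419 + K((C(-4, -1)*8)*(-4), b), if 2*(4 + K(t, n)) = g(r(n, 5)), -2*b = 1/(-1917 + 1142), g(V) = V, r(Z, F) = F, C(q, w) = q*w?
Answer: 3910835/2 ≈ 1.9554e+6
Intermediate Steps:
b = 1/1550 (b = -1/(2*(-1917 + 1142)) = -½/(-775) = -½*(-1/775) = 1/1550 ≈ 0.00064516)
K(t, n) = -3/2 (K(t, n) = -4 + (½)*5 = -4 + 5/2 = -3/2)
1955419 + K((C(-4, -1)*8)*(-4), b) = 1955419 - 3/2 = 3910835/2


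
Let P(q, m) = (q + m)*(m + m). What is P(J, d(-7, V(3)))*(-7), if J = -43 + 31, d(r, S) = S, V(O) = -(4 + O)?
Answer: -1862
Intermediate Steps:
V(O) = -4 - O
J = -12
P(q, m) = 2*m*(m + q) (P(q, m) = (m + q)*(2*m) = 2*m*(m + q))
P(J, d(-7, V(3)))*(-7) = (2*(-4 - 1*3)*((-4 - 1*3) - 12))*(-7) = (2*(-4 - 3)*((-4 - 3) - 12))*(-7) = (2*(-7)*(-7 - 12))*(-7) = (2*(-7)*(-19))*(-7) = 266*(-7) = -1862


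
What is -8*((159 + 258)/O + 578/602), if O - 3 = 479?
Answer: -1059260/72541 ≈ -14.602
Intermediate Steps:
O = 482 (O = 3 + 479 = 482)
-8*((159 + 258)/O + 578/602) = -8*((159 + 258)/482 + 578/602) = -8*(417*(1/482) + 578*(1/602)) = -8*(417/482 + 289/301) = -8*264815/145082 = -1059260/72541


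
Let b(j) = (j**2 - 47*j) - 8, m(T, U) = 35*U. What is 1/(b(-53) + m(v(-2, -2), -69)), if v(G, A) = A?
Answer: 1/2877 ≈ 0.00034758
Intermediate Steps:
b(j) = -8 + j**2 - 47*j
1/(b(-53) + m(v(-2, -2), -69)) = 1/((-8 + (-53)**2 - 47*(-53)) + 35*(-69)) = 1/((-8 + 2809 + 2491) - 2415) = 1/(5292 - 2415) = 1/2877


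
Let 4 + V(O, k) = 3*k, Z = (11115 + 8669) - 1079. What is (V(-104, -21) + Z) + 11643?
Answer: 30281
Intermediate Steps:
Z = 18705 (Z = 19784 - 1079 = 18705)
V(O, k) = -4 + 3*k
(V(-104, -21) + Z) + 11643 = ((-4 + 3*(-21)) + 18705) + 11643 = ((-4 - 63) + 18705) + 11643 = (-67 + 18705) + 11643 = 18638 + 11643 = 30281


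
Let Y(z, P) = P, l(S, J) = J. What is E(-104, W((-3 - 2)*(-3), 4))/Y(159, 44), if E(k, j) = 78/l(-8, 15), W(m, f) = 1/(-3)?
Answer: 13/110 ≈ 0.11818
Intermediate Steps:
W(m, f) = -1/3
E(k, j) = 26/5 (E(k, j) = 78/15 = 78*(1/15) = 26/5)
E(-104, W((-3 - 2)*(-3), 4))/Y(159, 44) = (26/5)/44 = (26/5)*(1/44) = 13/110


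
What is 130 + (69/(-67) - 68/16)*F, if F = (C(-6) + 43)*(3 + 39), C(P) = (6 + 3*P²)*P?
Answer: 19064735/134 ≈ 1.4227e+5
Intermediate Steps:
C(P) = P*(6 + 3*P²)
F = -26922 (F = (3*(-6)*(2 + (-6)²) + 43)*(3 + 39) = (3*(-6)*(2 + 36) + 43)*42 = (3*(-6)*38 + 43)*42 = (-684 + 43)*42 = -641*42 = -26922)
130 + (69/(-67) - 68/16)*F = 130 + (69/(-67) - 68/16)*(-26922) = 130 + (69*(-1/67) - 68*1/16)*(-26922) = 130 + (-69/67 - 17/4)*(-26922) = 130 - 1415/268*(-26922) = 130 + 19047315/134 = 19064735/134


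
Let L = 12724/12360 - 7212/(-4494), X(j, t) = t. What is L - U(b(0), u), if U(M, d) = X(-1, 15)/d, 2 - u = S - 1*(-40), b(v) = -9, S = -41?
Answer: -5475301/2314410 ≈ -2.3657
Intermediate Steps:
u = 3 (u = 2 - (-41 - 1*(-40)) = 2 - (-41 + 40) = 2 - 1*(-1) = 2 + 1 = 3)
U(M, d) = 15/d
L = 6096749/2314410 (L = 12724*(1/12360) - 7212*(-1/4494) = 3181/3090 + 1202/749 = 6096749/2314410 ≈ 2.6343)
L - U(b(0), u) = 6096749/2314410 - 15/3 = 6096749/2314410 - 1*5 = 6096749/2314410 - 5 = -5475301/2314410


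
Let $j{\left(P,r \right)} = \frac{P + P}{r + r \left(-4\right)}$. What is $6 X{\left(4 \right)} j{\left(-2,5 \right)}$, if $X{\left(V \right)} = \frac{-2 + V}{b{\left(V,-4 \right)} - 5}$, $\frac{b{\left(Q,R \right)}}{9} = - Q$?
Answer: $- \frac{16}{205} \approx -0.078049$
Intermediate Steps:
$b{\left(Q,R \right)} = - 9 Q$ ($b{\left(Q,R \right)} = 9 \left(- Q\right) = - 9 Q$)
$X{\left(V \right)} = \frac{-2 + V}{-5 - 9 V}$ ($X{\left(V \right)} = \frac{-2 + V}{- 9 V - 5} = \frac{-2 + V}{-5 - 9 V}$)
$j{\left(P,r \right)} = - \frac{2 P}{3 r}$ ($j{\left(P,r \right)} = \frac{2 P}{r - 4 r} = \frac{2 P}{\left(-3\right) r} = 2 P \left(- \frac{1}{3 r}\right) = - \frac{2 P}{3 r}$)
$6 X{\left(4 \right)} j{\left(-2,5 \right)} = 6 \frac{2 - 4}{5 + 9 \cdot 4} \left(\left(- \frac{2}{3}\right) \left(-2\right) \frac{1}{5}\right) = 6 \frac{2 - 4}{5 + 36} \left(\left(- \frac{2}{3}\right) \left(-2\right) \frac{1}{5}\right) = 6 \cdot \frac{1}{41} \left(-2\right) \frac{4}{15} = 6 \left(- \frac{2}{41}\right) \frac{4}{15} = \left(- \frac{12}{41}\right) \frac{4}{15} = - \frac{16}{205}$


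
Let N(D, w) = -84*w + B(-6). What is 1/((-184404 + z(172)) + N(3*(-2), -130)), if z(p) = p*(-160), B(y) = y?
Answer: -1/201010 ≈ -4.9749e-6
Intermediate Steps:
z(p) = -160*p
N(D, w) = -6 - 84*w (N(D, w) = -84*w - 6 = -6 - 84*w)
1/((-184404 + z(172)) + N(3*(-2), -130)) = 1/((-184404 - 160*172) + (-6 - 84*(-130))) = 1/((-184404 - 27520) + (-6 + 10920)) = 1/(-211924 + 10914) = 1/(-201010) = -1/201010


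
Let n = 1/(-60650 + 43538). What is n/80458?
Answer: -1/1376797296 ≈ -7.2632e-10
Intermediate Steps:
n = -1/17112 (n = 1/(-17112) = -1/17112 ≈ -5.8439e-5)
n/80458 = -1/17112/80458 = -1/17112*1/80458 = -1/1376797296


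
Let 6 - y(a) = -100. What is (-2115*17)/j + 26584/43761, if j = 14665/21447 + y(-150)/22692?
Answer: -127623178128194902/2443698567447 ≈ -52225.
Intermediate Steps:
y(a) = 106 (y(a) = 6 - 1*(-100) = 6 + 100 = 106)
j = 55841927/81112554 (j = 14665/21447 + 106/22692 = 14665*(1/21447) + 106*(1/22692) = 14665/21447 + 53/11346 = 55841927/81112554 ≈ 0.68845)
(-2115*17)/j + 26584/43761 = (-2115*17)/(55841927/81112554) + 26584/43761 = -35955*81112554/55841927 + 26584*(1/43761) = -2916401879070/55841927 + 26584/43761 = -127623178128194902/2443698567447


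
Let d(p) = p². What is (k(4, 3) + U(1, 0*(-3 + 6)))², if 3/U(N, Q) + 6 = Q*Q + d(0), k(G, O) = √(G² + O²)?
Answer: 81/4 ≈ 20.250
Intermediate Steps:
U(N, Q) = 3/(-6 + Q²) (U(N, Q) = 3/(-6 + (Q*Q + 0²)) = 3/(-6 + (Q² + 0)) = 3/(-6 + Q²))
(k(4, 3) + U(1, 0*(-3 + 6)))² = (√(4² + 3²) + 3/(-6 + (0*(-3 + 6))²))² = (√(16 + 9) + 3/(-6 + (0*3)²))² = (√25 + 3/(-6 + 0²))² = (5 + 3/(-6 + 0))² = (5 + 3/(-6))² = (5 + 3*(-⅙))² = (5 - ½)² = (9/2)² = 81/4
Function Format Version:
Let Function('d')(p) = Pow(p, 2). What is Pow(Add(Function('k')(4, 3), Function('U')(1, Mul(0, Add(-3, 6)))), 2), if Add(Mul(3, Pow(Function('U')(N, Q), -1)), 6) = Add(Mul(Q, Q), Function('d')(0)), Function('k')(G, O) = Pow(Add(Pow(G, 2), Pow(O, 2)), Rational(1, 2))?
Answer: Rational(81, 4) ≈ 20.250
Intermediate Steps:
Function('U')(N, Q) = Mul(3, Pow(Add(-6, Pow(Q, 2)), -1)) (Function('U')(N, Q) = Mul(3, Pow(Add(-6, Add(Mul(Q, Q), Pow(0, 2))), -1)) = Mul(3, Pow(Add(-6, Add(Pow(Q, 2), 0)), -1)) = Mul(3, Pow(Add(-6, Pow(Q, 2)), -1)))
Pow(Add(Function('k')(4, 3), Function('U')(1, Mul(0, Add(-3, 6)))), 2) = Pow(Add(Pow(Add(Pow(4, 2), Pow(3, 2)), Rational(1, 2)), Mul(3, Pow(Add(-6, Pow(Mul(0, Add(-3, 6)), 2)), -1))), 2) = Pow(Add(Pow(Add(16, 9), Rational(1, 2)), Mul(3, Pow(Add(-6, Pow(Mul(0, 3), 2)), -1))), 2) = Pow(Add(Pow(25, Rational(1, 2)), Mul(3, Pow(Add(-6, Pow(0, 2)), -1))), 2) = Pow(Add(5, Mul(3, Pow(Add(-6, 0), -1))), 2) = Pow(Add(5, Mul(3, Pow(-6, -1))), 2) = Pow(Add(5, Mul(3, Rational(-1, 6))), 2) = Pow(Add(5, Rational(-1, 2)), 2) = Pow(Rational(9, 2), 2) = Rational(81, 4)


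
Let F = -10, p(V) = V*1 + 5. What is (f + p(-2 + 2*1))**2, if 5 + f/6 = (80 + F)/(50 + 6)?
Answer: 1225/4 ≈ 306.25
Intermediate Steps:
p(V) = 5 + V (p(V) = V + 5 = 5 + V)
f = -45/2 (f = -30 + 6*((80 - 10)/(50 + 6)) = -30 + 6*(70/56) = -30 + 6*(70*(1/56)) = -30 + 6*(5/4) = -30 + 15/2 = -45/2 ≈ -22.500)
(f + p(-2 + 2*1))**2 = (-45/2 + (5 + (-2 + 2*1)))**2 = (-45/2 + (5 + (-2 + 2)))**2 = (-45/2 + (5 + 0))**2 = (-45/2 + 5)**2 = (-35/2)**2 = 1225/4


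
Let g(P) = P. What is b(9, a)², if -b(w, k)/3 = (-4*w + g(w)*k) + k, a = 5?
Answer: 1764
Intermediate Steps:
b(w, k) = -3*k + 12*w - 3*k*w (b(w, k) = -3*((-4*w + w*k) + k) = -3*((-4*w + k*w) + k) = -3*(k - 4*w + k*w) = -3*k + 12*w - 3*k*w)
b(9, a)² = (-3*5 + 12*9 - 3*5*9)² = (-15 + 108 - 135)² = (-42)² = 1764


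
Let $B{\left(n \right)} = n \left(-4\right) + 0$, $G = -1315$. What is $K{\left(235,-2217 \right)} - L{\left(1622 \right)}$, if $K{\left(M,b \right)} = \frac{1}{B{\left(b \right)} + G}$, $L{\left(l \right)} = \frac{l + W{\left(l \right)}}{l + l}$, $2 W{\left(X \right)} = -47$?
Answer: $- \frac{24140453}{49003864} \approx -0.49262$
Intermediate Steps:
$W{\left(X \right)} = - \frac{47}{2}$ ($W{\left(X \right)} = \frac{1}{2} \left(-47\right) = - \frac{47}{2}$)
$B{\left(n \right)} = - 4 n$ ($B{\left(n \right)} = - 4 n + 0 = - 4 n$)
$L{\left(l \right)} = \frac{- \frac{47}{2} + l}{2 l}$ ($L{\left(l \right)} = \frac{l - \frac{47}{2}}{l + l} = \frac{- \frac{47}{2} + l}{2 l}$)
$K{\left(M,b \right)} = \frac{1}{-1315 - 4 b}$ ($K{\left(M,b \right)} = \frac{1}{- 4 b - 1315} = \frac{1}{-1315 - 4 b}$)
$K{\left(235,-2217 \right)} - L{\left(1622 \right)} = - \frac{1}{1315 + 4 \left(-2217\right)} - \frac{-47 + 2 \cdot 1622}{4 \cdot 1622} = - \frac{1}{1315 - 8868} - \frac{1}{4} \cdot \frac{1}{1622} \left(-47 + 3244\right) = - \frac{1}{-7553} - \frac{1}{4} \cdot \frac{1}{1622} \cdot 3197 = \left(-1\right) \left(- \frac{1}{7553}\right) - \frac{3197}{6488} = \frac{1}{7553} - \frac{3197}{6488} = - \frac{24140453}{49003864}$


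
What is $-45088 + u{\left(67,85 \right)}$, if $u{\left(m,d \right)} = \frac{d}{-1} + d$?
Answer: $-45088$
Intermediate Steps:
$u{\left(m,d \right)} = 0$ ($u{\left(m,d \right)} = - d + d = 0$)
$-45088 + u{\left(67,85 \right)} = -45088 + 0 = -45088$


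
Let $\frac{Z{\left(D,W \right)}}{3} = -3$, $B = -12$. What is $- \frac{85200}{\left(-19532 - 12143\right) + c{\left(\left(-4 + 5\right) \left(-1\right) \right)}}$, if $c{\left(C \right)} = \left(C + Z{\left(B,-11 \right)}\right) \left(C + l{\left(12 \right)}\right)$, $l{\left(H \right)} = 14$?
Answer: $\frac{17040}{6361} \approx 2.6788$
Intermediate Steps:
$Z{\left(D,W \right)} = -9$ ($Z{\left(D,W \right)} = 3 \left(-3\right) = -9$)
$c{\left(C \right)} = \left(-9 + C\right) \left(14 + C\right)$ ($c{\left(C \right)} = \left(C - 9\right) \left(C + 14\right) = \left(-9 + C\right) \left(14 + C\right)$)
$- \frac{85200}{\left(-19532 - 12143\right) + c{\left(\left(-4 + 5\right) \left(-1\right) \right)}} = - \frac{85200}{\left(-19532 - 12143\right) + \left(-126 + \left(\left(-4 + 5\right) \left(-1\right)\right)^{2} + 5 \left(-4 + 5\right) \left(-1\right)\right)} = - \frac{85200}{\left(-19532 - 12143\right) + \left(-126 + \left(1 \left(-1\right)\right)^{2} + 5 \cdot 1 \left(-1\right)\right)} = - \frac{85200}{-31675 + \left(-126 + \left(-1\right)^{2} + 5 \left(-1\right)\right)} = - \frac{85200}{-31675 - 130} = - \frac{85200}{-31805} = \left(-85200\right) \left(- \frac{1}{31805}\right) = \frac{17040}{6361}$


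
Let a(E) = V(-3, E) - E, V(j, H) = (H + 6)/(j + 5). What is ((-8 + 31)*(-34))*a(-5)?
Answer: -4301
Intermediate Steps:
V(j, H) = (6 + H)/(5 + j)
a(E) = 3 - E/2 (a(E) = (6 + E)/(5 - 3) - E = (6 + E)/2 - E = (3 + E/2) - E = 3 - E/2)
((-8 + 31)*(-34))*a(-5) = ((-8 + 31)*(-34))*(3 - ½*(-5)) = (23*(-34))*(3 + 5/2) = -782*11/2 = -4301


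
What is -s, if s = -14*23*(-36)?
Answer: -11592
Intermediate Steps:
s = 11592 (s = -322*(-36) = 11592)
-s = -1*11592 = -11592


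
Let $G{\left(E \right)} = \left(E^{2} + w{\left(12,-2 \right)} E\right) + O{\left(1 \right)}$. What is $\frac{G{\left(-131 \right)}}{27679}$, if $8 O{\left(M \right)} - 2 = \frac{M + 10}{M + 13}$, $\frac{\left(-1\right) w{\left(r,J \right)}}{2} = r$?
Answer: $\frac{2274199}{3100048} \approx 0.7336$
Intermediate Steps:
$w{\left(r,J \right)} = - 2 r$
$O{\left(M \right)} = \frac{1}{4} + \frac{10 + M}{8 \left(13 + M\right)}$ ($O{\left(M \right)} = \frac{1}{4} + \frac{\left(M + 10\right) \frac{1}{M + 13}}{8} = \frac{1}{4} + \frac{\left(10 + M\right) \frac{1}{13 + M}}{8} = \frac{1}{4} + \frac{\frac{1}{13 + M} \left(10 + M\right)}{8} = \frac{1}{4} + \frac{10 + M}{8 \left(13 + M\right)}$)
$G{\left(E \right)} = \frac{39}{112} + E^{2} - 24 E$ ($G{\left(E \right)} = \left(E^{2} + \left(-2\right) 12 E\right) + \frac{3 \left(12 + 1\right)}{8 \left(13 + 1\right)} = \left(E^{2} - 24 E\right) + \frac{3}{8} \cdot \frac{1}{14} \cdot 13 = \left(E^{2} - 24 E\right) + \frac{39}{112} = \frac{39}{112} + E^{2} - 24 E$)
$\frac{G{\left(-131 \right)}}{27679} = \frac{\frac{39}{112} + \left(-131\right)^{2} - -3144}{27679} = \left(\frac{39}{112} + 17161 + 3144\right) \frac{1}{27679} = \frac{2274199}{112} \cdot \frac{1}{27679} = \frac{2274199}{3100048}$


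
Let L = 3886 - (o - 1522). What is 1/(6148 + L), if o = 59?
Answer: 1/11497 ≈ 8.6979e-5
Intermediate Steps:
L = 5349 (L = 3886 - (59 - 1522) = 3886 - 1*(-1463) = 3886 + 1463 = 5349)
1/(6148 + L) = 1/(6148 + 5349) = 1/11497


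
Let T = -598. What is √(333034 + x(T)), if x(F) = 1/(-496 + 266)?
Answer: √17617498370/230 ≈ 577.09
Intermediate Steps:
x(F) = -1/230 (x(F) = 1/(-230) = -1/230)
√(333034 + x(T)) = √(333034 - 1/230) = √(76597819/230) = √17617498370/230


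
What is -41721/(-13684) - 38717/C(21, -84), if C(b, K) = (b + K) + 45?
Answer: 265277203/123156 ≈ 2154.0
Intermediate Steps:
C(b, K) = 45 + K + b (C(b, K) = (K + b) + 45 = 45 + K + b)
-41721/(-13684) - 38717/C(21, -84) = -41721/(-13684) - 38717/(45 - 84 + 21) = -41721*(-1/13684) - 38717/(-18) = 41721/13684 - 38717*(-1/18) = 41721/13684 + 38717/18 = 265277203/123156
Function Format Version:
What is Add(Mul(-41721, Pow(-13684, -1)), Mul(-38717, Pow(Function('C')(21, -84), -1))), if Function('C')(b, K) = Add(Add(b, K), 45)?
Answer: Rational(265277203, 123156) ≈ 2154.0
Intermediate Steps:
Function('C')(b, K) = Add(45, K, b) (Function('C')(b, K) = Add(Add(K, b), 45) = Add(45, K, b))
Add(Mul(-41721, Pow(-13684, -1)), Mul(-38717, Pow(Function('C')(21, -84), -1))) = Add(Mul(-41721, Pow(-13684, -1)), Mul(-38717, Pow(Add(45, -84, 21), -1))) = Add(Mul(-41721, Rational(-1, 13684)), Mul(-38717, Pow(-18, -1))) = Add(Rational(41721, 13684), Mul(-38717, Rational(-1, 18))) = Add(Rational(41721, 13684), Rational(38717, 18)) = Rational(265277203, 123156)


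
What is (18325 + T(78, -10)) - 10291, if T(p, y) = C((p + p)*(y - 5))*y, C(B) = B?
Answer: 31434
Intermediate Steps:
T(p, y) = 2*p*y*(-5 + y) (T(p, y) = ((p + p)*(y - 5))*y = ((2*p)*(-5 + y))*y = (2*p*(-5 + y))*y = 2*p*y*(-5 + y))
(18325 + T(78, -10)) - 10291 = (18325 + 2*78*(-10)*(-5 - 10)) - 10291 = (18325 + 2*78*(-10)*(-15)) - 10291 = (18325 + 23400) - 10291 = 41725 - 10291 = 31434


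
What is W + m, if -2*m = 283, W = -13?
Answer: -309/2 ≈ -154.50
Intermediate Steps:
m = -283/2 (m = -1/2*283 = -283/2 ≈ -141.50)
W + m = -13 - 283/2 = -309/2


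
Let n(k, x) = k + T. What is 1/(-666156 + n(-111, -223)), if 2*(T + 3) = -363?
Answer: -2/1332903 ≈ -1.5005e-6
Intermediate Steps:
T = -369/2 (T = -3 + (1/2)*(-363) = -3 - 363/2 = -369/2 ≈ -184.50)
n(k, x) = -369/2 + k (n(k, x) = k - 369/2 = -369/2 + k)
1/(-666156 + n(-111, -223)) = 1/(-666156 + (-369/2 - 111)) = 1/(-666156 - 591/2) = 1/(-1332903/2) = -2/1332903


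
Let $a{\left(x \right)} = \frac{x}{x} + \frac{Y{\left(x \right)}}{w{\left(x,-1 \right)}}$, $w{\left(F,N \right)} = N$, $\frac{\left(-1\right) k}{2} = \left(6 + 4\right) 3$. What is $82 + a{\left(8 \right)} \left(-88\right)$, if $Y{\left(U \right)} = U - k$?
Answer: $5978$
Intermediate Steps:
$k = -60$ ($k = - 2 \left(6 + 4\right) 3 = - 2 \cdot 10 \cdot 3 = \left(-2\right) 30 = -60$)
$Y{\left(U \right)} = 60 + U$ ($Y{\left(U \right)} = U - -60 = U + 60 = 60 + U$)
$a{\left(x \right)} = -59 - x$ ($a{\left(x \right)} = \frac{x}{x} + \frac{60 + x}{-1} = 1 + \left(60 + x\right) \left(-1\right) = 1 - \left(60 + x\right) = -59 - x$)
$82 + a{\left(8 \right)} \left(-88\right) = 82 + \left(-59 - 8\right) \left(-88\right) = 82 - -5896 = 82 + 5896 = 5978$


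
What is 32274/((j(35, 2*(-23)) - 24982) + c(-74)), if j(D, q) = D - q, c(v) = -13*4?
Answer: -32274/24953 ≈ -1.2934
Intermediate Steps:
c(v) = -52
32274/((j(35, 2*(-23)) - 24982) + c(-74)) = 32274/(((35 - 2*(-23)) - 24982) - 52) = 32274/(((35 - 1*(-46)) - 24982) - 52) = 32274/(((35 + 46) - 24982) - 52) = 32274/((81 - 24982) - 52) = 32274/(-24901 - 52) = 32274/(-24953) = 32274*(-1/24953) = -32274/24953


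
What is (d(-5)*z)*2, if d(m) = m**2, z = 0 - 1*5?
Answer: -250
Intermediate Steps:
z = -5 (z = 0 - 5 = -5)
(d(-5)*z)*2 = ((-5)**2*(-5))*2 = (25*(-5))*2 = -125*2 = -250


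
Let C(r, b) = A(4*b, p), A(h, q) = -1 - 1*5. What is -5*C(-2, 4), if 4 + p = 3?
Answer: 30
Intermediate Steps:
p = -1 (p = -4 + 3 = -1)
A(h, q) = -6 (A(h, q) = -1 - 5 = -6)
C(r, b) = -6
-5*C(-2, 4) = -5*(-6) = 30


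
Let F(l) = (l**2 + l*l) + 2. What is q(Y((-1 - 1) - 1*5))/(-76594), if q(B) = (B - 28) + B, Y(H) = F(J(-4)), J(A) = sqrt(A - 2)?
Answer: 24/38297 ≈ 0.00062668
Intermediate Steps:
J(A) = sqrt(-2 + A)
F(l) = 2 + 2*l**2 (F(l) = (l**2 + l**2) + 2 = 2*l**2 + 2 = 2 + 2*l**2)
Y(H) = -10 (Y(H) = 2 + 2*(sqrt(-2 - 4))**2 = 2 + 2*(sqrt(-6))**2 = 2 + 2*(I*sqrt(6))**2 = 2 + 2*(-6) = 2 - 12 = -10)
q(B) = -28 + 2*B (q(B) = (-28 + B) + B = -28 + 2*B)
q(Y((-1 - 1) - 1*5))/(-76594) = (-28 + 2*(-10))/(-76594) = (-28 - 20)*(-1/76594) = -48*(-1/76594) = 24/38297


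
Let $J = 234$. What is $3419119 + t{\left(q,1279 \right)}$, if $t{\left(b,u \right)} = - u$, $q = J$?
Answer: $3417840$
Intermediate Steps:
$q = 234$
$3419119 + t{\left(q,1279 \right)} = 3419119 - 1279 = 3417840$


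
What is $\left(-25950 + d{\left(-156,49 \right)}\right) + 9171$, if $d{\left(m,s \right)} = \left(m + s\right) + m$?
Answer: $-17042$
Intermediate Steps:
$d{\left(m,s \right)} = s + 2 m$
$\left(-25950 + d{\left(-156,49 \right)}\right) + 9171 = \left(-25950 + \left(49 + 2 \left(-156\right)\right)\right) + 9171 = \left(-25950 + \left(49 - 312\right)\right) + 9171 = \left(-25950 - 263\right) + 9171 = -26213 + 9171 = -17042$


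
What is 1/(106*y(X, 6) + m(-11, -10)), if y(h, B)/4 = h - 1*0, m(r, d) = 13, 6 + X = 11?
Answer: 1/2133 ≈ 0.00046882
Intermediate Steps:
X = 5 (X = -6 + 11 = 5)
y(h, B) = 4*h (y(h, B) = 4*(h - 1*0) = 4*(h + 0) = 4*h)
1/(106*y(X, 6) + m(-11, -10)) = 1/(106*(4*5) + 13) = 1/(106*20 + 13) = 1/(2120 + 13) = 1/2133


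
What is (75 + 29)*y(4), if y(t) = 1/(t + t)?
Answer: 13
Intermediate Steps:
y(t) = 1/(2*t)
(75 + 29)*y(4) = (75 + 29)*((½)/4) = 104*((½)*(¼)) = 104*(⅛) = 13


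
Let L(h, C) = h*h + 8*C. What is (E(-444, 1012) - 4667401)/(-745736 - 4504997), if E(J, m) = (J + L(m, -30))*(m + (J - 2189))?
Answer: 1663696061/5250733 ≈ 316.85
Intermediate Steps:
L(h, C) = h² + 8*C
E(J, m) = (-2189 + J + m)*(-240 + J + m²) (E(J, m) = (J + (m² + 8*(-30)))*(m + (J - 2189)) = (J + (m² - 240))*(m + (-2189 + J)) = (J + (-240 + m²))*(-2189 + J + m) = (-240 + J + m²)*(-2189 + J + m) = (-2189 + J + m)*(-240 + J + m²))
(E(-444, 1012) - 4667401)/(-745736 - 4504997) = ((525360 + (-444)² + 1012³ - 2429*(-444) - 2189*1012² - 240*1012 - 444*1012 - 444*1012²) - 4667401)/(-745736 - 4504997) = ((525360 + 197136 + 1036433728 + 1078476 - 2189*1024144 - 242880 - 449328 - 444*1024144) - 4667401)/(-5250733) = ((525360 + 197136 + 1036433728 + 1078476 - 2241851216 - 242880 - 449328 - 454719936) - 4667401)*(-1/5250733) = (-1659028660 - 4667401)*(-1/5250733) = -1663696061*(-1/5250733) = 1663696061/5250733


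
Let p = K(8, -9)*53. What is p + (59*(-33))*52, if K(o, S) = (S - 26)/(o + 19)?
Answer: -2735443/27 ≈ -1.0131e+5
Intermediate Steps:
K(o, S) = (-26 + S)/(19 + o)
p = -1855/27 (p = ((-26 - 9)/(19 + 8))*53 = (-35/27)*53 = ((1/27)*(-35))*53 = -35/27*53 = -1855/27 ≈ -68.704)
p + (59*(-33))*52 = -1855/27 + (59*(-33))*52 = -1855/27 - 1947*52 = -1855/27 - 101244 = -2735443/27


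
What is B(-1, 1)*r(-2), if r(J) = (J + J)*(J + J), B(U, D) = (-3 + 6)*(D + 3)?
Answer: 192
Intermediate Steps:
B(U, D) = 9 + 3*D (B(U, D) = 3*(3 + D) = 9 + 3*D)
r(J) = 4*J**2 (r(J) = (2*J)*(2*J) = 4*J**2)
B(-1, 1)*r(-2) = (9 + 3*1)*(4*(-2)**2) = (9 + 3)*(4*4) = 12*16 = 192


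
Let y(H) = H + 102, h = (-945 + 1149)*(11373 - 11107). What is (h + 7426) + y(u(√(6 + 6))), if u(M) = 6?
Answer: 61798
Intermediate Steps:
h = 54264 (h = 204*266 = 54264)
y(H) = 102 + H
(h + 7426) + y(u(√(6 + 6))) = (54264 + 7426) + (102 + 6) = 61690 + 108 = 61798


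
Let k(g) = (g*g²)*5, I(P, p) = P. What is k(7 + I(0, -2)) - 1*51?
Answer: 1664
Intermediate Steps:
k(g) = 5*g³ (k(g) = g³*5 = 5*g³)
k(7 + I(0, -2)) - 1*51 = 5*(7 + 0)³ - 1*51 = 5*7³ - 51 = 5*343 - 51 = 1715 - 51 = 1664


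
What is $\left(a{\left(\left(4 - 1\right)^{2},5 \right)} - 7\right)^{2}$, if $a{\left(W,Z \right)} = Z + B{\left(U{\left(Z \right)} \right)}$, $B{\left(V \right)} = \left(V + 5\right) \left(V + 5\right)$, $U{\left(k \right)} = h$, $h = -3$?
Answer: $4$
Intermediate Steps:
$U{\left(k \right)} = -3$
$B{\left(V \right)} = \left(5 + V\right)^{2}$ ($B{\left(V \right)} = \left(5 + V\right) \left(5 + V\right) = \left(5 + V\right)^{2}$)
$a{\left(W,Z \right)} = 4 + Z$ ($a{\left(W,Z \right)} = Z + \left(5 - 3\right)^{2} = Z + 2^{2} = Z + 4 = 4 + Z$)
$\left(a{\left(\left(4 - 1\right)^{2},5 \right)} - 7\right)^{2} = \left(\left(4 + 5\right) - 7\right)^{2} = \left(9 - 7\right)^{2} = 2^{2} = 4$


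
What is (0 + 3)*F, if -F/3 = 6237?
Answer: -56133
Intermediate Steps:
F = -18711 (F = -3*6237 = -18711)
(0 + 3)*F = (0 + 3)*(-18711) = 3*(-18711) = -56133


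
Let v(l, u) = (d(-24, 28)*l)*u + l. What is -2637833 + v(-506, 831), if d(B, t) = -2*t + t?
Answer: 9135269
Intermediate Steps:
d(B, t) = -t
v(l, u) = l - 28*l*u (v(l, u) = ((-1*28)*l)*u + l = (-28*l)*u + l = -28*l*u + l = l - 28*l*u)
-2637833 + v(-506, 831) = -2637833 - 506*(1 - 28*831) = -2637833 - 506*(1 - 23268) = -2637833 - 506*(-23267) = -2637833 + 11773102 = 9135269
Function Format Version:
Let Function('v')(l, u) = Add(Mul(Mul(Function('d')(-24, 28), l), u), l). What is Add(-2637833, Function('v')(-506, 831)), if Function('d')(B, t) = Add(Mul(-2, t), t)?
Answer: 9135269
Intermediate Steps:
Function('d')(B, t) = Mul(-1, t)
Function('v')(l, u) = Add(l, Mul(-28, l, u)) (Function('v')(l, u) = Add(Mul(Mul(Mul(-1, 28), l), u), l) = Add(Mul(Mul(-28, l), u), l) = Add(Mul(-28, l, u), l) = Add(l, Mul(-28, l, u)))
Add(-2637833, Function('v')(-506, 831)) = Add(-2637833, Mul(-506, Add(1, Mul(-28, 831)))) = Add(-2637833, Mul(-506, Add(1, -23268))) = Add(-2637833, Mul(-506, -23267)) = Add(-2637833, 11773102) = 9135269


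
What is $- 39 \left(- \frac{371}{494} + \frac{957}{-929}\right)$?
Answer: $\frac{2452251}{35302} \approx 69.465$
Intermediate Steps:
$- 39 \left(- \frac{371}{494} + \frac{957}{-929}\right) = - 39 \left(\left(-371\right) \frac{1}{494} + 957 \left(- \frac{1}{929}\right)\right) = - 39 \left(- \frac{371}{494} - \frac{957}{929}\right) = \left(-39\right) \left(- \frac{817417}{458926}\right) = \frac{2452251}{35302}$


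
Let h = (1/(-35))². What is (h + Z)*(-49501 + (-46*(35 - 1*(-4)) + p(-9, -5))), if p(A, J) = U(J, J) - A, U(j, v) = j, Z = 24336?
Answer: -1529066826891/1225 ≈ -1.2482e+9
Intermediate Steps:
h = 1/1225 (h = (-1/35)² = 1/1225 ≈ 0.00081633)
p(A, J) = J - A
(h + Z)*(-49501 + (-46*(35 - 1*(-4)) + p(-9, -5))) = (1/1225 + 24336)*(-49501 + (-46*(35 - 1*(-4)) + (-5 - 1*(-9)))) = 29811601*(-49501 + (-46*(35 + 4) + (-5 + 9)))/1225 = 29811601*(-49501 + (-46*39 + 4))/1225 = 29811601*(-49501 + (-1794 + 4))/1225 = 29811601*(-49501 - 1790)/1225 = (29811601/1225)*(-51291) = -1529066826891/1225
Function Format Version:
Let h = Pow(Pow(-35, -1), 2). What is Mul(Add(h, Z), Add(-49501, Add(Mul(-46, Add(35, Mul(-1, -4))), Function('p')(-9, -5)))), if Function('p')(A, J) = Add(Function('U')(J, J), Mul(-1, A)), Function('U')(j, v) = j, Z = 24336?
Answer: Rational(-1529066826891, 1225) ≈ -1.2482e+9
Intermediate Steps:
h = Rational(1, 1225) (h = Pow(Rational(-1, 35), 2) = Rational(1, 1225) ≈ 0.00081633)
Function('p')(A, J) = Add(J, Mul(-1, A))
Mul(Add(h, Z), Add(-49501, Add(Mul(-46, Add(35, Mul(-1, -4))), Function('p')(-9, -5)))) = Mul(Add(Rational(1, 1225), 24336), Add(-49501, Add(Mul(-46, Add(35, Mul(-1, -4))), Add(-5, Mul(-1, -9))))) = Mul(Rational(29811601, 1225), Add(-49501, Add(Mul(-46, Add(35, 4)), Add(-5, 9)))) = Mul(Rational(29811601, 1225), Add(-49501, Add(Mul(-46, 39), 4))) = Mul(Rational(29811601, 1225), Add(-49501, Add(-1794, 4))) = Mul(Rational(29811601, 1225), Add(-49501, -1790)) = Mul(Rational(29811601, 1225), -51291) = Rational(-1529066826891, 1225)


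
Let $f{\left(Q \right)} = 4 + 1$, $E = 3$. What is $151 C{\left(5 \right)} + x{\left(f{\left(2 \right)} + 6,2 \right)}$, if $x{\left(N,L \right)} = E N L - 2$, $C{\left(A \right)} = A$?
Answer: $819$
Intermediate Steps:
$f{\left(Q \right)} = 5$
$x{\left(N,L \right)} = -2 + 3 L N$ ($x{\left(N,L \right)} = 3 N L - 2 = 3 L N - 2 = -2 + 3 L N$)
$151 C{\left(5 \right)} + x{\left(f{\left(2 \right)} + 6,2 \right)} = 151 \cdot 5 - \left(2 - 6 \left(5 + 6\right)\right) = 755 - \left(2 - 66\right) = 755 + \left(-2 + 66\right) = 755 + 64 = 819$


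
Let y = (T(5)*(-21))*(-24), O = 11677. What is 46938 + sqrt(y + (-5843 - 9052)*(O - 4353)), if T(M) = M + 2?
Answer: 46938 + 6*I*sqrt(3030207) ≈ 46938.0 + 10445.0*I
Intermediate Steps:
T(M) = 2 + M
y = 3528 (y = ((2 + 5)*(-21))*(-24) = (7*(-21))*(-24) = -147*(-24) = 3528)
46938 + sqrt(y + (-5843 - 9052)*(O - 4353)) = 46938 + sqrt(3528 + (-5843 - 9052)*(11677 - 4353)) = 46938 + sqrt(3528 - 14895*7324) = 46938 + sqrt(3528 - 109090980) = 46938 + sqrt(-109087452) = 46938 + 6*I*sqrt(3030207)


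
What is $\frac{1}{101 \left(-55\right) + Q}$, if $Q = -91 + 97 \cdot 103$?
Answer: $\frac{1}{4345} \approx 0.00023015$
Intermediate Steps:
$Q = 9900$ ($Q = -91 + 9991 = 9900$)
$\frac{1}{101 \left(-55\right) + Q} = \frac{1}{101 \left(-55\right) + 9900} = \frac{1}{-5555 + 9900} = \frac{1}{4345}$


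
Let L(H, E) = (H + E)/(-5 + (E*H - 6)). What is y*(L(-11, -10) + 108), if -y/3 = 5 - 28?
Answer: 81811/11 ≈ 7437.4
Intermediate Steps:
y = 69 (y = -3*(5 - 28) = -3*(-23) = 69)
L(H, E) = (E + H)/(-11 + E*H) (L(H, E) = (E + H)/(-5 + (-6 + E*H)) = (E + H)/(-11 + E*H))
y*(L(-11, -10) + 108) = 69*((-10 - 11)/(-11 - 10*(-11)) + 108) = 69*(-21/(-11 + 110) + 108) = 69*(-21/99 + 108) = 69*((1/99)*(-21) + 108) = 69*(-7/33 + 108) = 69*(3557/33) = 81811/11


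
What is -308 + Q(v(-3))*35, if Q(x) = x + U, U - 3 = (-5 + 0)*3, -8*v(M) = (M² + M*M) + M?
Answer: -6349/8 ≈ -793.63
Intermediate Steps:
v(M) = -M²/4 - M/8 (v(M) = -((M² + M*M) + M)/8 = -((M² + M²) + M)/8 = -(2*M² + M)/8 = -(M + 2*M²)/8 = -M²/4 - M/8)
U = -12 (U = 3 + (-5 + 0)*3 = 3 - 5*3 = 3 - 15 = -12)
Q(x) = -12 + x (Q(x) = x - 12 = -12 + x)
-308 + Q(v(-3))*35 = -308 + (-12 - ⅛*(-3)*(1 + 2*(-3)))*35 = -308 + (-12 - ⅛*(-3)*(1 - 6))*35 = -308 + (-12 - ⅛*(-3)*(-5))*35 = -308 + (-12 - 15/8)*35 = -308 - 111/8*35 = -308 - 3885/8 = -6349/8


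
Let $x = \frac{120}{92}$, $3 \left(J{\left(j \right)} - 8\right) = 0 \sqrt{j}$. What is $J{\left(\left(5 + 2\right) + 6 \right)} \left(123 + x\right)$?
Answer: $\frac{22872}{23} \approx 994.43$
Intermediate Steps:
$J{\left(j \right)} = 8$ ($J{\left(j \right)} = 8 + \frac{0 \sqrt{j}}{3} = 8 + \frac{1}{3} \cdot 0 = 8 + 0 = 8$)
$x = \frac{30}{23}$ ($x = 120 \cdot \frac{1}{92} = \frac{30}{23} \approx 1.3043$)
$J{\left(\left(5 + 2\right) + 6 \right)} \left(123 + x\right) = 8 \left(123 + \frac{30}{23}\right) = 8 \cdot \frac{2859}{23} = \frac{22872}{23}$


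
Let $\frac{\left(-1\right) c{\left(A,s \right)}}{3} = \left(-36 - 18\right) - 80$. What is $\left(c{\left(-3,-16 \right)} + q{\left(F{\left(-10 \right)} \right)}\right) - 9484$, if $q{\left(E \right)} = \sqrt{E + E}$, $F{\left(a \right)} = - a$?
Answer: $-9082 + 2 \sqrt{5} \approx -9077.5$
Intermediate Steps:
$c{\left(A,s \right)} = 402$ ($c{\left(A,s \right)} = - 3 \left(\left(-36 - 18\right) - 80\right) = - 3 \left(-54 - 80\right) = \left(-3\right) \left(-134\right) = 402$)
$q{\left(E \right)} = \sqrt{2} \sqrt{E}$ ($q{\left(E \right)} = \sqrt{2 E} = \sqrt{2} \sqrt{E}$)
$\left(c{\left(-3,-16 \right)} + q{\left(F{\left(-10 \right)} \right)}\right) - 9484 = \left(402 + \sqrt{2} \sqrt{\left(-1\right) \left(-10\right)}\right) - 9484 = \left(402 + \sqrt{2} \sqrt{10}\right) - 9484 = \left(402 + 2 \sqrt{5}\right) - 9484 = -9082 + 2 \sqrt{5}$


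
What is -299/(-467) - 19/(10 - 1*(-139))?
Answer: 35678/69583 ≈ 0.51274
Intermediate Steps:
-299/(-467) - 19/(10 - 1*(-139)) = -299*(-1/467) - 19/(10 + 139) = 299/467 - 19/149 = 35678/69583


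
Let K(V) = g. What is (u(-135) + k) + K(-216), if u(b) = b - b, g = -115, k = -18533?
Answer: -18648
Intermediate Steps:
K(V) = -115
u(b) = 0
(u(-135) + k) + K(-216) = (0 - 18533) - 115 = -18533 - 115 = -18648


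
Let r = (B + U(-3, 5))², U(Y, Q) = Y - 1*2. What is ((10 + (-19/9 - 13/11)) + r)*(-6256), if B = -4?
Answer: -54320848/99 ≈ -5.4870e+5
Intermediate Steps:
U(Y, Q) = -2 + Y (U(Y, Q) = Y - 2 = -2 + Y)
r = 81 (r = (-4 + (-2 - 3))² = (-4 - 5)² = (-9)² = 81)
((10 + (-19/9 - 13/11)) + r)*(-6256) = ((10 + (-19/9 - 13/11)) + 81)*(-6256) = ((10 - 326/99) + 81)*(-6256) = (664/99 + 81)*(-6256) = (8683/99)*(-6256) = -54320848/99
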